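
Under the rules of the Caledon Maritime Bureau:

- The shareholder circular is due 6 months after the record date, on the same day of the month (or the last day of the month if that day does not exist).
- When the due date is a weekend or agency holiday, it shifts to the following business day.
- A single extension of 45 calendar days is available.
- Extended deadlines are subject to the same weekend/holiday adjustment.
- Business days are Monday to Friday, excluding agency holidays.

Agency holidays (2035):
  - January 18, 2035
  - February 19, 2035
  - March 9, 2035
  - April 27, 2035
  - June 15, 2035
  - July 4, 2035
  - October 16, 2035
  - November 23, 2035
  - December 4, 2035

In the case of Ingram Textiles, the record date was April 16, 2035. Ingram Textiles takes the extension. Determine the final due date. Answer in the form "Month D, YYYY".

December 3, 2035

6 months after April 16, 2035, on the same day of the month, is October 16, 2035.
October 16, 2035 falls on a listed holiday. Rolling to the next business day gives October 17, 2035, a Wednesday.
With the 45-day extension, October 17, 2035 becomes December 1, 2035.
December 1, 2035 falls on a Saturday. Rolling to the next business day gives December 3, 2035, a Monday.
The final due date is December 3, 2035.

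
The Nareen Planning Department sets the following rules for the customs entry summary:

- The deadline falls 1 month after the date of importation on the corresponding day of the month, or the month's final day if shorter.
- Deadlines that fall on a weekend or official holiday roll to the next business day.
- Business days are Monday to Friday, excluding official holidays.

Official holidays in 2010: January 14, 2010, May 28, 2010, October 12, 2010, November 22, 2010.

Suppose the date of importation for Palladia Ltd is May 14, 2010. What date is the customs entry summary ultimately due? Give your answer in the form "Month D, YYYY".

1 month after May 14, 2010, on the same day of the month, is June 14, 2010.
June 14, 2010 is a Monday and not a listed holiday, so it stands.
The final due date is June 14, 2010.

June 14, 2010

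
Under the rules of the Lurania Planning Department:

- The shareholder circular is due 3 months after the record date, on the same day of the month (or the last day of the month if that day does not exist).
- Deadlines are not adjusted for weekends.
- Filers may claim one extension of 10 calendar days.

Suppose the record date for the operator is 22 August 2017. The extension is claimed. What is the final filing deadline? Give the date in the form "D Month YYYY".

2 December 2017

3 months from 22 August 2017 is 22 November 2017.
22 November 2017 is a Wednesday; no weekend or holiday adjustment applies.
Add the 10 calendar-day extension to 22 November 2017: 2 December 2017.
2 December 2017 falls on a Saturday. The rules make no weekend/holiday allowance, so it remains 2 December 2017.
So the filing is due 2 December 2017.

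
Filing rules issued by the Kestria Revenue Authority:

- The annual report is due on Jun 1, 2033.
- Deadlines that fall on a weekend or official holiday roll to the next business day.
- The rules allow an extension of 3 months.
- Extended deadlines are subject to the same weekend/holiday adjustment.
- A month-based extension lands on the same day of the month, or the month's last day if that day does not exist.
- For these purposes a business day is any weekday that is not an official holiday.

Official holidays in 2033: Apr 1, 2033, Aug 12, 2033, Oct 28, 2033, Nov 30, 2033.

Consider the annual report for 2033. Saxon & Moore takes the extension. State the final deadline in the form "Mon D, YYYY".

Sep 1, 2033

The statutory due date is Jun 1, 2033.
Jun 1, 2033 (Wednesday) is already a business day.
Applying the 3 months extension: 3 months after Jun 1, 2033 is Sep 1, 2033.
Sep 1, 2033 is a Thursday and not a listed holiday, so it stands.
So the filing is due Sep 1, 2033.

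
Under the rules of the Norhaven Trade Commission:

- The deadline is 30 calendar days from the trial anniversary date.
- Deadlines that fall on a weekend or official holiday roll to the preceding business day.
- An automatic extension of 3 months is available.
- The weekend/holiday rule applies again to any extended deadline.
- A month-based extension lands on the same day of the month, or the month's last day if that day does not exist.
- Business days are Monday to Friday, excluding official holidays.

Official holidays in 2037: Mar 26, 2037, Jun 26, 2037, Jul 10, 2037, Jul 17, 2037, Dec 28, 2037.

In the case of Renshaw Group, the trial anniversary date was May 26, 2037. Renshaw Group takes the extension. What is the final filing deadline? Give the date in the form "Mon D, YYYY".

Adding 30 calendar days to May 26, 2037 gives Jun 25, 2037.
Jun 25, 2037 (Thursday) is already a business day.
Add 3 months to Jun 25, 2037: Sep 25, 2037.
Sep 25, 2037 falls on a Friday, which is a business day, so no adjustment is needed.
So the filing is due Sep 25, 2037.

Sep 25, 2037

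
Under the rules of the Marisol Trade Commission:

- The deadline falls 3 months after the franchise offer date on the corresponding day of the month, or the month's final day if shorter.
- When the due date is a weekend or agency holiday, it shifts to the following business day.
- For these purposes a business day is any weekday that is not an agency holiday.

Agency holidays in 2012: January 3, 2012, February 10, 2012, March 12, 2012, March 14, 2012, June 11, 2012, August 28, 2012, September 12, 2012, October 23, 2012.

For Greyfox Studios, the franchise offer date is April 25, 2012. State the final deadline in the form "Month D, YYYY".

3 months after April 25, 2012, on the same day of the month, is July 25, 2012.
July 25, 2012 is a Wednesday and not a listed holiday, so it stands.
The final due date is July 25, 2012.

July 25, 2012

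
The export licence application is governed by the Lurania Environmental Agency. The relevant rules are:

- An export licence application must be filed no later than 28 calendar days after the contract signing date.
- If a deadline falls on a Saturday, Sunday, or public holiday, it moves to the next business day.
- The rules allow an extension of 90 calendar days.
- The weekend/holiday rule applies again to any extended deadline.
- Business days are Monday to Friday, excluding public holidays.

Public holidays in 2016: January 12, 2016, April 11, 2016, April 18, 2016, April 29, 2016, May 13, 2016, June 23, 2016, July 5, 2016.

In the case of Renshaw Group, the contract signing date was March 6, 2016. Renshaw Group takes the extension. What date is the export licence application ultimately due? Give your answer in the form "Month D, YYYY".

July 4, 2016

From March 6, 2016, 28 calendar days later is April 3, 2016.
April 3, 2016 falls on a Sunday. Rolling to the next business day gives April 4, 2016, a Monday.
Add the 90 calendar-day extension to April 4, 2016: July 3, 2016.
July 3, 2016 is a Sunday; the next business day is July 4, 2016 (Monday).
Deadline: July 4, 2016.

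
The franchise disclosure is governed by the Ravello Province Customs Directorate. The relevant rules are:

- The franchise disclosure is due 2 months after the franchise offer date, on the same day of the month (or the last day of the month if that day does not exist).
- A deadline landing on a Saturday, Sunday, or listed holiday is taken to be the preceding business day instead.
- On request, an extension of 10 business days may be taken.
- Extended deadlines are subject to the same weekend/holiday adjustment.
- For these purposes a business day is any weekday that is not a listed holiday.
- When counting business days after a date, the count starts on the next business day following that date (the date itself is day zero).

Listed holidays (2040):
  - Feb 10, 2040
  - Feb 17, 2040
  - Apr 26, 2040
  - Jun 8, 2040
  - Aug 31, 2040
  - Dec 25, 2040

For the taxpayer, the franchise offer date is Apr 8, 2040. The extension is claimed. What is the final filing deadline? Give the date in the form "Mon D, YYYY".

Jun 22, 2040

2 months from Apr 8, 2040 is Jun 8, 2040.
Jun 8, 2040 falls on a listed holiday. Rolling to the preceding business day gives Jun 7, 2040, a Thursday.
Applying the 10-business-day extension: 10 business days after Jun 7, 2040 is Jun 22, 2040.
Jun 22, 2040 falls on a Friday, which is a business day, so no adjustment is needed.
So the filing is due Jun 22, 2040.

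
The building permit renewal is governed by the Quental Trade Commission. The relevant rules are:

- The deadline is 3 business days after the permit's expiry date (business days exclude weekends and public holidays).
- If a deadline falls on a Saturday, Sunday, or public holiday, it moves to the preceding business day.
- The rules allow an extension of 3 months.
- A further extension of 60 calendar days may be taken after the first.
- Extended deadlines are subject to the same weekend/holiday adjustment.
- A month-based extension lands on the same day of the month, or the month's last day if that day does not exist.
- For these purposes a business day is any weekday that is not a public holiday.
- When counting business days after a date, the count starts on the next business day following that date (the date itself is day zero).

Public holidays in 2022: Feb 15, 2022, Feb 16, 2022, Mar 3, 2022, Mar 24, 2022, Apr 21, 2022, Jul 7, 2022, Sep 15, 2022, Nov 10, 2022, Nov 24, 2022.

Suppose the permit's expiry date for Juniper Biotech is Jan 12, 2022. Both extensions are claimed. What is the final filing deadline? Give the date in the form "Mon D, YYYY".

Counting 3 business days after Jan 12, 2022 (skipping weekends and listed holidays) reaches Jan 17, 2022.
Jan 17, 2022 is a Monday and not a listed holiday, so it stands.
Add 3 months to Jan 17, 2022: Apr 17, 2022.
Apr 17, 2022 is a Sunday, so it moves to the preceding business day, Apr 15, 2022 (Friday).
The 60-calendar-day extension moves the deadline from Apr 15, 2022 to Jun 14, 2022.
Jun 14, 2022 is a Tuesday and not a listed holiday, so it stands.
Final deadline: Jun 14, 2022.

Jun 14, 2022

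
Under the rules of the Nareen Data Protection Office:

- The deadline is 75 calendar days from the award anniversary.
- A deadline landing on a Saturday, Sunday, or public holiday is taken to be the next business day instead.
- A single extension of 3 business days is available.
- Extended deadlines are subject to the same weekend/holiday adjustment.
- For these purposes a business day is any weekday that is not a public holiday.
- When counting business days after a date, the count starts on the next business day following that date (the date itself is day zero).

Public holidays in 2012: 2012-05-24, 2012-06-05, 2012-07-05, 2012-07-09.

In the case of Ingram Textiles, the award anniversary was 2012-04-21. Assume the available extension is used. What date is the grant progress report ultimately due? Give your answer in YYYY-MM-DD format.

2012-07-12

Trigger date 2012-04-21 + 75 calendar days = 2012-07-05.
Because 2012-07-05 is a listed holiday, the deadline becomes 2012-07-06 (Friday).
Applying the 3-business-day extension: 3 business days after 2012-07-06 is 2012-07-12.
2012-07-12 is a Thursday and not a listed holiday, so it stands.
So the filing is due 2012-07-12.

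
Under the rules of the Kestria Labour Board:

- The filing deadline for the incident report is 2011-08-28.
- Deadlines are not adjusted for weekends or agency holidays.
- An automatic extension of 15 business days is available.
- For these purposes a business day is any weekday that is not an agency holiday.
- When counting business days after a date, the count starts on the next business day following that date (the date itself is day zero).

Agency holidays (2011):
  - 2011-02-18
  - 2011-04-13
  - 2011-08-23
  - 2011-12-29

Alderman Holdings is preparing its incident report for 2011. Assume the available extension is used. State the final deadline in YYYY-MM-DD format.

The statutory due date is 2011-08-28.
2011-08-28 falls on a Sunday. The rules make no weekend/holiday allowance, so it remains 2011-08-28.
Applying the 15-business-day extension: 15 business days after 2011-08-28 is 2011-09-16.
2011-09-16 is a Friday; no weekend or holiday adjustment applies.
The final due date is 2011-09-16.

2011-09-16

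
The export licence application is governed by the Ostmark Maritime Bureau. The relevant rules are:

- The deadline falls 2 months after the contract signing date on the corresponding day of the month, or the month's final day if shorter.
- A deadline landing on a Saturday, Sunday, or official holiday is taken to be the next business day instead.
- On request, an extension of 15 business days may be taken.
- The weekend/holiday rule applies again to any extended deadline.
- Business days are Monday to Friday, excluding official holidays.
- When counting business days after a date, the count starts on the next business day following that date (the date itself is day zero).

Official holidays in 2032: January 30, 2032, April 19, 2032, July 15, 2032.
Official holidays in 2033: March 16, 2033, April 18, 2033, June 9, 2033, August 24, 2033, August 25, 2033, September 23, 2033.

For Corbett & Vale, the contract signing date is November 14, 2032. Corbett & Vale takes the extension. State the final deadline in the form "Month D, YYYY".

February 4, 2033

2 months after November 14, 2032, on the same day of the month, is January 14, 2033.
January 14, 2033 is a Friday and not a listed holiday, so it stands.
Applying the 15-business-day extension: 15 business days after January 14, 2033 is February 4, 2033.
February 4, 2033 (Friday) is already a business day.
Deadline: February 4, 2033.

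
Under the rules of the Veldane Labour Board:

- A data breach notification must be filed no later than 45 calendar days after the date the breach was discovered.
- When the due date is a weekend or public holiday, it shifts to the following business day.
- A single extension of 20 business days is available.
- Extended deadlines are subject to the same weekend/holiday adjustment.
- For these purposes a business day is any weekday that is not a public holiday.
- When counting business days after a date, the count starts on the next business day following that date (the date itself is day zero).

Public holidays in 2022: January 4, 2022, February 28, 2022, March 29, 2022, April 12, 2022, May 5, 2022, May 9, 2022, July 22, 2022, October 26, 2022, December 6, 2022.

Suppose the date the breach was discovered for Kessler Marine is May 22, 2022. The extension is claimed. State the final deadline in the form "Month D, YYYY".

Trigger date May 22, 2022 + 45 calendar days = July 6, 2022.
July 6, 2022 falls on a Wednesday, which is a business day, so no adjustment is needed.
Applying the 20-business-day extension: 20 business days after July 6, 2022 is August 4, 2022.
August 4, 2022 is a Thursday and not a listed holiday, so it stands.
So the filing is due August 4, 2022.

August 4, 2022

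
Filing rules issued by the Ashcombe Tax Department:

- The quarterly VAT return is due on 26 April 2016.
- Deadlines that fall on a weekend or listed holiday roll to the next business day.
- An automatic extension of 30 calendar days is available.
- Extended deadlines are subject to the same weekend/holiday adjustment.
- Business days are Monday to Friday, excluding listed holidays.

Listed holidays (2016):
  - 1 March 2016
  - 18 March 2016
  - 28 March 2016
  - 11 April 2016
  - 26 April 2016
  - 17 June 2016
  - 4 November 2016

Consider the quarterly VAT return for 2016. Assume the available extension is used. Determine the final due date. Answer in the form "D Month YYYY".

The statutory due date is 26 April 2016.
26 April 2016 is a listed holiday; the next business day is 27 April 2016 (Wednesday).
The 30-calendar-day extension moves the deadline from 27 April 2016 to 27 May 2016.
27 May 2016 is a Friday and not a listed holiday, so it stands.
Final deadline: 27 May 2016.

27 May 2016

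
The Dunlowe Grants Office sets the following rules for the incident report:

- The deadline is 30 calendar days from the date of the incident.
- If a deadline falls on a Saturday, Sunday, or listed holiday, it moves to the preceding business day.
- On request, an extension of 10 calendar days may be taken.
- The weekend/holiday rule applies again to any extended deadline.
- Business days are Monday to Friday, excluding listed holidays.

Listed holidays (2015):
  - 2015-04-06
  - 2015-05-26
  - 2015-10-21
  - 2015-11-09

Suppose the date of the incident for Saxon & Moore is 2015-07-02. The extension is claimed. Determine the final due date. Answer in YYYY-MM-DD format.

30 calendar days after 2015-07-02 is 2015-08-01.
2015-08-01 falls on a Saturday. Rolling to the preceding business day gives 2015-07-31, a Friday.
Applying the 10-calendar-day extension: 2015-07-31 + 10 days = 2015-08-10.
2015-08-10 falls on a Monday, which is a business day, so no adjustment is needed.
Final deadline: 2015-08-10.

2015-08-10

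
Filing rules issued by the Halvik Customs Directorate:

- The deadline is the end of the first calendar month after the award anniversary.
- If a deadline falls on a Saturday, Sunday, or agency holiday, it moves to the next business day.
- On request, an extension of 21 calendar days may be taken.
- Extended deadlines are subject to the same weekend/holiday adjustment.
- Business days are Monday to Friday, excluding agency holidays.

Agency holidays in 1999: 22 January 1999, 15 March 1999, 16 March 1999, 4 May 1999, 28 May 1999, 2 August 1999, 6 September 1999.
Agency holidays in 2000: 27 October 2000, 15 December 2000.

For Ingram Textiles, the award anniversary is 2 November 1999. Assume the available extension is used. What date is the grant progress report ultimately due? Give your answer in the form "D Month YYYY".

1 month after 2 November 1999 falls in December 1999; the last day of that month is 31 December 1999.
Since 31 December 1999 is a Friday and not a holiday, the date is unchanged.
With the 21-day extension, 31 December 1999 becomes 21 January 2000.
Since 21 January 2000 is a Friday and not a holiday, the date is unchanged.
The final due date is 21 January 2000.

21 January 2000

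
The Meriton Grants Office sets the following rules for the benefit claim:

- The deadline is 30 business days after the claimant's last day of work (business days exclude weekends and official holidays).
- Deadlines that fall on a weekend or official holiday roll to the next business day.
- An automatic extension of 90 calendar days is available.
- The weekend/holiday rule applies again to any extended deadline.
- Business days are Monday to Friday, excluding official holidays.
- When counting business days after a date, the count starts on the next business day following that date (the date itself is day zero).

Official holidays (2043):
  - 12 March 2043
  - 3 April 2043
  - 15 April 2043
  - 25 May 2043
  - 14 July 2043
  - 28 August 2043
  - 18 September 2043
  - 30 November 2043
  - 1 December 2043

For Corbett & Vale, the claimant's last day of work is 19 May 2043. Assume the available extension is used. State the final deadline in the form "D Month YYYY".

29 September 2043

Counting 30 business days after 19 May 2043 (skipping weekends and listed holidays) reaches 1 July 2043.
1 July 2043 (Wednesday) is already a business day.
The 90-calendar-day extension moves the deadline from 1 July 2043 to 29 September 2043.
29 September 2043 (Tuesday) is already a business day.
Final deadline: 29 September 2043.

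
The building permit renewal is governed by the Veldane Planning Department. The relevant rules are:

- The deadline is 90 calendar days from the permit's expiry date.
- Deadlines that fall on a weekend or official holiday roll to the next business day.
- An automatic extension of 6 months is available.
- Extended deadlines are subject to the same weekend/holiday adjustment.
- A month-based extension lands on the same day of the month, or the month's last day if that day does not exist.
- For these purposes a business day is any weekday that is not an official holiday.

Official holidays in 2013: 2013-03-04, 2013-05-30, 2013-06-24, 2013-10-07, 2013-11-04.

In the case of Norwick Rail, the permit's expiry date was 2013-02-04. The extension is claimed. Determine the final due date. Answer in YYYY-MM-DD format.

From 2013-02-04, 90 calendar days later is 2013-05-05.
2013-05-05 is a Sunday; the next business day is 2013-05-06 (Monday).
Applying the 6 months extension: 6 months after 2013-05-06 is 2013-11-06.
2013-11-06 falls on a Wednesday, which is a business day, so no adjustment is needed.
Deadline: 2013-11-06.

2013-11-06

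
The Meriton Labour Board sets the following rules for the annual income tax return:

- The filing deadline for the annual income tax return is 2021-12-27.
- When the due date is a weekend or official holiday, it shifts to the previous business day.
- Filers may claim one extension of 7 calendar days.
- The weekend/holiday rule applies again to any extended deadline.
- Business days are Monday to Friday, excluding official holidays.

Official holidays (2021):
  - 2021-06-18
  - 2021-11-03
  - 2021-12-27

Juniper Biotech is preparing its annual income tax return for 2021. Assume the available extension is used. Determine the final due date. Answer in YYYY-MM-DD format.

2021-12-31

The statutory due date is 2021-12-27.
2021-12-27 falls on a listed holiday. Rolling to the preceding business day gives 2021-12-24, a Friday.
Applying the 7-calendar-day extension: 2021-12-24 + 7 days = 2021-12-31.
Since 2021-12-31 is a Friday and not a holiday, the date is unchanged.
The final due date is 2021-12-31.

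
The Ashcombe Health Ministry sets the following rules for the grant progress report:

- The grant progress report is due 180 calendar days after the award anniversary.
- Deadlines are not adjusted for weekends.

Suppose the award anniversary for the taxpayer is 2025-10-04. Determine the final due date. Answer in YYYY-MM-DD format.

From 2025-10-04, 180 calendar days later is 2026-04-02.
2026-04-02 falls on a Thursday. The rules make no weekend/holiday allowance, so it remains 2026-04-02.
The final due date is 2026-04-02.

2026-04-02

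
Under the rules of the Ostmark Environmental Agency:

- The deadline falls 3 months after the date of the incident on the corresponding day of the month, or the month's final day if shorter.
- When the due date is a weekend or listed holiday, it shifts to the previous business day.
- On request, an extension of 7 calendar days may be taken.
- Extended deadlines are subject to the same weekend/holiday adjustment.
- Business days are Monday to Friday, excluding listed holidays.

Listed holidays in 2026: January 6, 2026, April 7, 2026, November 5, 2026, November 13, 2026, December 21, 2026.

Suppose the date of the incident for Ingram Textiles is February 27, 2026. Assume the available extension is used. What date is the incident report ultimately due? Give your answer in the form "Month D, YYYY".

June 3, 2026

Moving 3 months forward from February 27, 2026 on the corresponding day gives May 27, 2026.
May 27, 2026 is a Wednesday and not a listed holiday, so it stands.
Add the 7 calendar-day extension to May 27, 2026: June 3, 2026.
June 3, 2026 falls on a Wednesday, which is a business day, so no adjustment is needed.
So the filing is due June 3, 2026.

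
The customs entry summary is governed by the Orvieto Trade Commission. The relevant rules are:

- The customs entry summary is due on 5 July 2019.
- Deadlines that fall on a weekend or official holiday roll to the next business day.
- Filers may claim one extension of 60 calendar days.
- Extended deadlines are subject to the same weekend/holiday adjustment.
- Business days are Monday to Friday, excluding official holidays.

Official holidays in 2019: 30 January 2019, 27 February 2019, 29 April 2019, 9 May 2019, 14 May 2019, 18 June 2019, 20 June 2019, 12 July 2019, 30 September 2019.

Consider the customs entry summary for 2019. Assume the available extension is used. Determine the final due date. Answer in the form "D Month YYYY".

Start from the fixed due date, 5 July 2019.
Since 5 July 2019 is a Friday and not a holiday, the date is unchanged.
The 60-calendar-day extension moves the deadline from 5 July 2019 to 3 September 2019.
3 September 2019 (Tuesday) is already a business day.
Deadline: 3 September 2019.

3 September 2019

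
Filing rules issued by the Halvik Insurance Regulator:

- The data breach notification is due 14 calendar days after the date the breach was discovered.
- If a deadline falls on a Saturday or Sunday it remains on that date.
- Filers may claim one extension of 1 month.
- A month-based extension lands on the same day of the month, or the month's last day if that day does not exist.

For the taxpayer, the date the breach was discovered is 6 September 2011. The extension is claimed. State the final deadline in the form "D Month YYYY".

From 6 September 2011, 14 calendar days later is 20 September 2011.
No adjustment is made for weekends or holidays, so 20 September 2011 stands.
Applying the 1 month extension: 1 month after 20 September 2011 is 20 October 2011.
No adjustment is made for weekends or holidays, so 20 October 2011 stands.
Final deadline: 20 October 2011.

20 October 2011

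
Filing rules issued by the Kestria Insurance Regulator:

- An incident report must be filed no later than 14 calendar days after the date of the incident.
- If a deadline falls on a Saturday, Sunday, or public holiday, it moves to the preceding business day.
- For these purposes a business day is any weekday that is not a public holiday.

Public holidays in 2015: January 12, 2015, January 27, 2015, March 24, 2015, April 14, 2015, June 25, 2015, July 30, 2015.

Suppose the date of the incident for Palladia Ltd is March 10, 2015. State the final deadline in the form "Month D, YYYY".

March 23, 2015

From March 10, 2015, 14 calendar days later is March 24, 2015.
March 24, 2015 is a listed holiday; the preceding business day is March 23, 2015 (Monday).
So the filing is due March 23, 2015.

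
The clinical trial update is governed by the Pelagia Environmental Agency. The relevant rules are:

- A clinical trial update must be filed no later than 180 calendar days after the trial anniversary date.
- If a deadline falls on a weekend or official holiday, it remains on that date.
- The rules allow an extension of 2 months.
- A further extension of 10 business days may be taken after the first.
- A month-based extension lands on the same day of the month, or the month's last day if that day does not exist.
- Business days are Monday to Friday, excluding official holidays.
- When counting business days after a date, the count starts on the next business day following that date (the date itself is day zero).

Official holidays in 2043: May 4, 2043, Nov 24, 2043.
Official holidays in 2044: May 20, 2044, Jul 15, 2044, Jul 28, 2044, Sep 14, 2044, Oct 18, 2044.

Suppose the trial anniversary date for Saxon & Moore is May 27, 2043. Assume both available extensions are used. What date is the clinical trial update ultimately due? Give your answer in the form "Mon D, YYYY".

Feb 5, 2044

180 calendar days after May 27, 2043 is Nov 23, 2043.
Nov 23, 2043 falls on a Monday. The rules make no weekend/holiday allowance, so it remains Nov 23, 2043.
The 2 months extension carries Nov 23, 2043 to Jan 23, 2044.
Jan 23, 2044 is a Saturday; no weekend or holiday adjustment applies.
The 10-business-day extension runs from Jan 23, 2044 to Feb 5, 2044.
Feb 5, 2044 is a Friday; no weekend or holiday adjustment applies.
Final deadline: Feb 5, 2044.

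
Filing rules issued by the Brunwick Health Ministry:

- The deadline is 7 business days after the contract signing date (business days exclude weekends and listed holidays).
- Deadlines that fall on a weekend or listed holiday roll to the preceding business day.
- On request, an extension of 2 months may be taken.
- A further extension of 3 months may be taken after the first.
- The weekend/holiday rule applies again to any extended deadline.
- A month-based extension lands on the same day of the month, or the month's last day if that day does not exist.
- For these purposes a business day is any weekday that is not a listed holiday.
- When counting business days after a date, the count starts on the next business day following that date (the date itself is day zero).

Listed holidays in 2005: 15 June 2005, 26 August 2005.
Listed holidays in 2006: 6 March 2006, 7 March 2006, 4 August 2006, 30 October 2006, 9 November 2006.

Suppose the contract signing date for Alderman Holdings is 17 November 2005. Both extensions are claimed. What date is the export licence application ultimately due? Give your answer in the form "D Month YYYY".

27 April 2006

Starting the day after 17 November 2005 and counting 7 business days lands on 28 November 2005.
Since 28 November 2005 is a Monday and not a holiday, the date is unchanged.
The 2 months extension carries 28 November 2005 to 28 January 2006.
28 January 2006 is a Saturday, so it moves to the preceding business day, 27 January 2006 (Friday).
The 3 months extension carries 27 January 2006 to 27 April 2006.
Since 27 April 2006 is a Thursday and not a holiday, the date is unchanged.
So the filing is due 27 April 2006.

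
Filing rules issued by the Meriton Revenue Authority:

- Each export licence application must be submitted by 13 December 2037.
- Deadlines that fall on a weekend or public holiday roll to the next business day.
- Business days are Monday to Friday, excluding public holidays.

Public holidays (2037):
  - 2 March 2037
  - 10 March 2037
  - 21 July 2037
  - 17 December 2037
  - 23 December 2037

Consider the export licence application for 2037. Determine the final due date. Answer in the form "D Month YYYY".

14 December 2037

The stated deadline is 13 December 2037.
13 December 2037 is a Sunday, so it moves to the next business day, 14 December 2037 (Monday).
So the filing is due 14 December 2037.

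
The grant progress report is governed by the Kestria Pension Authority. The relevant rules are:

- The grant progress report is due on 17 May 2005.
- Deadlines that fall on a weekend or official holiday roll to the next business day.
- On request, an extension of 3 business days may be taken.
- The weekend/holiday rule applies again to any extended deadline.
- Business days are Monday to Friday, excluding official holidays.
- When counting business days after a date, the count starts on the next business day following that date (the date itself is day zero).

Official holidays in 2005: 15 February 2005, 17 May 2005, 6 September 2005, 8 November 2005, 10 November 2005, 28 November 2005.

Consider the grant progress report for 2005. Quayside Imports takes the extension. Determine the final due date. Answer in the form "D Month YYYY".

23 May 2005

The statutory due date is 17 May 2005.
Because 17 May 2005 is a listed holiday, the deadline becomes 18 May 2005 (Wednesday).
The 3-business-day extension runs from 18 May 2005 to 23 May 2005.
Since 23 May 2005 is a Monday and not a holiday, the date is unchanged.
Deadline: 23 May 2005.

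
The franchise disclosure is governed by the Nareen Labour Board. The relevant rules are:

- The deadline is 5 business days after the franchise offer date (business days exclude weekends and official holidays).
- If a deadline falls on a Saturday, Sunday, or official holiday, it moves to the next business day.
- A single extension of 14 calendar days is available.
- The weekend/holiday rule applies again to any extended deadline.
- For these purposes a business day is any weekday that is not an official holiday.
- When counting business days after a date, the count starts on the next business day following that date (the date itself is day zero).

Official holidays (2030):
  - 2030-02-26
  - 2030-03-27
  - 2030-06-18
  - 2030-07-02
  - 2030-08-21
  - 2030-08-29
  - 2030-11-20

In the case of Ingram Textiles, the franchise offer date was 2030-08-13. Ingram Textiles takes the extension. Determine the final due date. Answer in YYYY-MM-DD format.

Starting the day after 2030-08-13 and counting 5 business days lands on 2030-08-20.
Since 2030-08-20 is a Tuesday and not a holiday, the date is unchanged.
Add the 14 calendar-day extension to 2030-08-20: 2030-09-03.
2030-09-03 is a Tuesday and not a listed holiday, so it stands.
Final deadline: 2030-09-03.

2030-09-03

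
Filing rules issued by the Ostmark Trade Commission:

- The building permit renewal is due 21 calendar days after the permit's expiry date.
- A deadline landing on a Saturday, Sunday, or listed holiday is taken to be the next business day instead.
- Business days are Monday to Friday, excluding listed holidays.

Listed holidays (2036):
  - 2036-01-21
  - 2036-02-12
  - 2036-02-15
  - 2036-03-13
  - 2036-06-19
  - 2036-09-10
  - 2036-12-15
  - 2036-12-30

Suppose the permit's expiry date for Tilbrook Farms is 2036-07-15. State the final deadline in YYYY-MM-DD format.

From 2036-07-15, 21 calendar days later is 2036-08-05.
Since 2036-08-05 is a Tuesday and not a holiday, the date is unchanged.
Final deadline: 2036-08-05.

2036-08-05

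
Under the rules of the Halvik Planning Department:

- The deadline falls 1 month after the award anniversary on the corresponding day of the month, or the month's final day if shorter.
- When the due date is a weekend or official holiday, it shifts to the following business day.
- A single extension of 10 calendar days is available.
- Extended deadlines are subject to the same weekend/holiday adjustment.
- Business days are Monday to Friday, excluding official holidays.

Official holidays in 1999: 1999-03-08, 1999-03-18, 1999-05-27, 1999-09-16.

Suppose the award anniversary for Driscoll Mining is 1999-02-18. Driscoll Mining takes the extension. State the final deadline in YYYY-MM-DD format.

1999-03-29

1 month after 1999-02-18, on the same day of the month, is 1999-03-18.
1999-03-18 falls on a listed holiday. Rolling to the next business day gives 1999-03-19, a Friday.
Add the 10 calendar-day extension to 1999-03-19: 1999-03-29.
1999-03-29 is a Monday and not a listed holiday, so it stands.
Final deadline: 1999-03-29.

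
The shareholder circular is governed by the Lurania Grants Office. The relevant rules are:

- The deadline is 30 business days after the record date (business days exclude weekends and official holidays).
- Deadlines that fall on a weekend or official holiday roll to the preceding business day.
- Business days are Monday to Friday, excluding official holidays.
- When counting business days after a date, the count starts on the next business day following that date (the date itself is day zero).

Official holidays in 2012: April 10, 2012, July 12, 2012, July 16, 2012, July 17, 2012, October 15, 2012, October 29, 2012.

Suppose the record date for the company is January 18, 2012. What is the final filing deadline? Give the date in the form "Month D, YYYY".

February 29, 2012

Counting 30 business days after January 18, 2012 (skipping weekends and listed holidays) reaches February 29, 2012.
February 29, 2012 falls on a Wednesday, which is a business day, so no adjustment is needed.
So the filing is due February 29, 2012.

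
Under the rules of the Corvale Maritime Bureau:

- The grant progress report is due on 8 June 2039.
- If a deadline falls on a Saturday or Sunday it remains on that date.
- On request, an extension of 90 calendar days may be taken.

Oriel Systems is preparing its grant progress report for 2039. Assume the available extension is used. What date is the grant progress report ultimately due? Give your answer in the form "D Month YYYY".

6 September 2039

Start from the fixed due date, 8 June 2039.
8 June 2039 falls on a Wednesday. The rules make no weekend/holiday allowance, so it remains 8 June 2039.
Applying the 90-calendar-day extension: 8 June 2039 + 90 days = 6 September 2039.
6 September 2039 is a Tuesday; no weekend or holiday adjustment applies.
Deadline: 6 September 2039.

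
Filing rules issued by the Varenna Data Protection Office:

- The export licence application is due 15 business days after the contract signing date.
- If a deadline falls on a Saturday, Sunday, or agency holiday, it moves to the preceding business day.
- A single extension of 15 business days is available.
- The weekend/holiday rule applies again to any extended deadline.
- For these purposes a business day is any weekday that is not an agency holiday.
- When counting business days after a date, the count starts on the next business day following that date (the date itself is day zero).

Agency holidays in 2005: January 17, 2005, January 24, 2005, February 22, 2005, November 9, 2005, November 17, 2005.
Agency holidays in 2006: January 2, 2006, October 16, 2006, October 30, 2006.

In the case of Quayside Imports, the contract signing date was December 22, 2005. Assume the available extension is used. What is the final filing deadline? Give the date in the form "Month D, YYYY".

February 3, 2006

Starting the day after December 22, 2005 and counting 15 business days lands on January 13, 2006.
January 13, 2006 falls on a Friday, which is a business day, so no adjustment is needed.
Applying the 15-business-day extension: 15 business days after January 13, 2006 is February 3, 2006.
February 3, 2006 (Friday) is already a business day.
So the filing is due February 3, 2006.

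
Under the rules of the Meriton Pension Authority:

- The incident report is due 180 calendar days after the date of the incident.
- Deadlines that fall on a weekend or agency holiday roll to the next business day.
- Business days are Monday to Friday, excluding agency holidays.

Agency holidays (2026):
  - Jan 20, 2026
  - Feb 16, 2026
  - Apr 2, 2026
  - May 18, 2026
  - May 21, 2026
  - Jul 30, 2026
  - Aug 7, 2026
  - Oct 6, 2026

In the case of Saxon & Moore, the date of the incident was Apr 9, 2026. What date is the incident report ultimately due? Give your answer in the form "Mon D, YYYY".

Oct 7, 2026

From Apr 9, 2026, 180 calendar days later is Oct 6, 2026.
Oct 6, 2026 is a listed holiday; the next business day is Oct 7, 2026 (Wednesday).
Deadline: Oct 7, 2026.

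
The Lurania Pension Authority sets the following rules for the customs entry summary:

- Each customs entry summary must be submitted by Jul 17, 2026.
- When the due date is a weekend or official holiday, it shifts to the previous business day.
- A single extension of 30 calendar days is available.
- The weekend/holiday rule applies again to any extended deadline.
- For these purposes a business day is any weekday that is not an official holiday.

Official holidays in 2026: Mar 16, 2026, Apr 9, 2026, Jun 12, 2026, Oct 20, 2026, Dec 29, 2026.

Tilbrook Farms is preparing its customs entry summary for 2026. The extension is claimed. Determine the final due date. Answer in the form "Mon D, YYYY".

Start from the fixed due date, Jul 17, 2026.
Since Jul 17, 2026 is a Friday and not a holiday, the date is unchanged.
Add the 30 calendar-day extension to Jul 17, 2026: Aug 16, 2026.
Aug 16, 2026 is a Sunday, so it moves to the preceding business day, Aug 14, 2026 (Friday).
So the filing is due Aug 14, 2026.

Aug 14, 2026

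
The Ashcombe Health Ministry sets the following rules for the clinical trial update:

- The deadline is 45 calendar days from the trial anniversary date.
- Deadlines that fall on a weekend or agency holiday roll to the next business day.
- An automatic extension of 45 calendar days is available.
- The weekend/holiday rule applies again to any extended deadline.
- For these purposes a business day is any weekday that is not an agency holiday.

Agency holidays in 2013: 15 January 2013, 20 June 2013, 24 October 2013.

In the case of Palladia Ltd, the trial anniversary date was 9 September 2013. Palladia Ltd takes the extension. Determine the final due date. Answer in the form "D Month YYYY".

9 December 2013

45 calendar days after 9 September 2013 is 24 October 2013.
24 October 2013 is a listed holiday, so it moves to the next business day, 25 October 2013 (Friday).
With the 45-day extension, 25 October 2013 becomes 9 December 2013.
Since 9 December 2013 is a Monday and not a holiday, the date is unchanged.
Deadline: 9 December 2013.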